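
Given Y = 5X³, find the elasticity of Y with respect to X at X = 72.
Elasticity = 3

Elasticity = (dY/dX) · (X/Y)

dY/dX = 15·X²
At X = 72: dY/dX = 77760, Y = 1866240

Elasticity = 77760 · (72 / 1866240) = 3

Interpretation: for a small percentage change in X, the percentage change in Y is approximately 3.00 times as large.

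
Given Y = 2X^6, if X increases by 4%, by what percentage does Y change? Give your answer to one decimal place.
26.5%

For Y = 2X^6:
If X → X(1 + 0.04)
Then Y → Y · (1 + 0.04)^6
     ≈ Y · 1.2653

Percentage change = ((1 + 0.04)^6 − 1) × 100% ≈ 26.5%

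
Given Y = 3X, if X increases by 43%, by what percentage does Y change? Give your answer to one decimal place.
43.0%

For Y = 3X:
If X → X(1 + 0.43)
Then Y → Y · (1 + 0.43)^1
     = Y · 1.4300

Percentage change = ((1 + 0.43)^1 − 1) × 100% = 43.0%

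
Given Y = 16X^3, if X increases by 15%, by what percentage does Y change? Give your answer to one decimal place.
52.1%

For Y = 16X^3:
If X → X(1 + 0.15)
Then Y → Y · (1 + 0.15)^3
     ≈ Y · 1.5209

Percentage change = ((1 + 0.15)^3 − 1) × 100% ≈ 52.1%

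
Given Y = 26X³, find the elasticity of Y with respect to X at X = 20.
Elasticity = 3

Elasticity = (dY/dX) · (X/Y)

dY/dX = 78·X²
At X = 20: dY/dX = 31200, Y = 208000

Elasticity = 31200 · (20 / 208000) = 3

Interpretation: for a small percentage change in X, the percentage change in Y is approximately 3.00 times as large.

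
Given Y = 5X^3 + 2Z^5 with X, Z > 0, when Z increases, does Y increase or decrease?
Y increases

Taking the partial derivative:
∂Y/∂Z = 10Z^4

∂Y/∂Z = 10Z^4 > 0 (assuming positive values)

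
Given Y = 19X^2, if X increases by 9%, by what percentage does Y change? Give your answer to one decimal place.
18.8%

For Y = 19X^2:
If X → X(1 + 0.09)
Then Y → Y · (1 + 0.09)^2
     = Y · 1.1881

Percentage change = ((1 + 0.09)^2 − 1) × 100% ≈ 18.8%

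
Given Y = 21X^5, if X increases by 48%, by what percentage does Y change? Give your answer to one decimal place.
610.1%

For Y = 21X^5:
If X → X(1 + 0.48)
Then Y → Y · (1 + 0.48)^5
     ≈ Y · 7.1008

Percentage change = ((1 + 0.48)^5 − 1) × 100% ≈ 610.1%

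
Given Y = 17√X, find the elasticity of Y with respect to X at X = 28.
Elasticity = 1/2

Elasticity = (dY/dX) · (X/Y)

dY/dX = 17/(2·√X)
At X = 28: dY/dX = 17·√7/28, Y = 34·√7

Elasticity = (17·√7/28) · (28 / (34·√7)) = 1/2

Interpretation: for a small percentage change in X, the percentage change in Y is approximately 0.50 times as large.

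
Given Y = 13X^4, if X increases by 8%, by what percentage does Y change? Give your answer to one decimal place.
36.0%

For Y = 13X^4:
If X → X(1 + 0.08)
Then Y → Y · (1 + 0.08)^4
     ≈ Y · 1.3605

Percentage change = ((1 + 0.08)^4 − 1) × 100% ≈ 36.0%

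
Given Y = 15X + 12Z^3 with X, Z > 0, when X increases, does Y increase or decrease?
Y increases

Taking the partial derivative:
∂Y/∂X = 15

∂Y/∂X = 15 > 0 (assuming positive values)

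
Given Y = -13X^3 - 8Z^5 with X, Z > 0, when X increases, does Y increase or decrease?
Y decreases

Taking the partial derivative:
∂Y/∂X = -39X^2

∂Y/∂X = -39X^2 < 0 (assuming positive values)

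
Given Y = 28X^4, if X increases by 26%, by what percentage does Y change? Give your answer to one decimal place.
152.0%

For Y = 28X^4:
If X → X(1 + 0.26)
Then Y → Y · (1 + 0.26)^4
     ≈ Y · 2.5205

Percentage change = ((1 + 0.26)^4 − 1) × 100% ≈ 152.0%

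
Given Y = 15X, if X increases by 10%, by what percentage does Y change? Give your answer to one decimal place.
10.0%

For Y = 15X:
If X → X(1 + 0.1)
Then Y → Y · (1 + 0.1)^1
     = Y · 1.1000

Percentage change = ((1 + 0.1)^1 − 1) × 100% = 10.0%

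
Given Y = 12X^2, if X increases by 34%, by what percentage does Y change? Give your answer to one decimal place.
79.6%

For Y = 12X^2:
If X → X(1 + 0.34)
Then Y → Y · (1 + 0.34)^2
     = Y · 1.7956

Percentage change = ((1 + 0.34)^2 − 1) × 100% ≈ 79.6%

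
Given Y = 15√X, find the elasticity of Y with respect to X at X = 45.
Elasticity = 1/2

Elasticity = (dY/dX) · (X/Y)

dY/dX = 15/(2·√X)
At X = 45: dY/dX = √5/2, Y = 45·√5

Elasticity = (√5/2) · (45 / (45·√5)) = 1/2

Interpretation: for a small percentage change in X, the percentage change in Y is approximately 0.50 times as large.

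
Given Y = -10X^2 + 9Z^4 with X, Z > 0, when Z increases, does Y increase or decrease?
Y increases

Taking the partial derivative:
∂Y/∂Z = 36Z^3

∂Y/∂Z = 36Z^3 > 0 (assuming positive values)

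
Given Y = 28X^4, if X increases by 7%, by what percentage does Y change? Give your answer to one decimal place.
31.1%

For Y = 28X^4:
If X → X(1 + 0.07)
Then Y → Y · (1 + 0.07)^4
     ≈ Y · 1.3108

Percentage change = ((1 + 0.07)^4 − 1) × 100% ≈ 31.1%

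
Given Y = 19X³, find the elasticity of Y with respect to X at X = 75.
Elasticity = 3

Elasticity = (dY/dX) · (X/Y)

dY/dX = 57·X²
At X = 75: dY/dX = 320625, Y = 8015625

Elasticity = 320625 · (75 / 8015625) = 3

Interpretation: for a small percentage change in X, the percentage change in Y is approximately 3.00 times as large.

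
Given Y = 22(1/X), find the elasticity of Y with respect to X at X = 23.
Elasticity = -1

Elasticity = (dY/dX) · (X/Y)

dY/dX = -22/X²
At X = 23: dY/dX = -22/529, Y = 22/23

Elasticity = (-22/529) · (23 / (22/23)) = -1

Interpretation: for a small percentage change in X, the percentage change in Y is approximately -1.00 times as large.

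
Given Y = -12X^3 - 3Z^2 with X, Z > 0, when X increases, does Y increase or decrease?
Y decreases

Taking the partial derivative:
∂Y/∂X = -36X^2

∂Y/∂X = -36X^2 < 0 (assuming positive values)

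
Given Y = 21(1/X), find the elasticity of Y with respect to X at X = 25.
Elasticity = -1

Elasticity = (dY/dX) · (X/Y)

dY/dX = -21/X²
At X = 25: dY/dX = -21/625, Y = 21/25

Elasticity = (-21/625) · (25 / (21/25)) = -1

Interpretation: for a small percentage change in X, the percentage change in Y is approximately -1.00 times as large.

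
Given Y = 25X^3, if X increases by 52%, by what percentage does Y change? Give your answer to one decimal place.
251.2%

For Y = 25X^3:
If X → X(1 + 0.52)
Then Y → Y · (1 + 0.52)^3
     ≈ Y · 3.5118

Percentage change = ((1 + 0.52)^3 − 1) × 100% ≈ 251.2%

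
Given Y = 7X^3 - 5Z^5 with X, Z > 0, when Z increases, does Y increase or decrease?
Y decreases

Taking the partial derivative:
∂Y/∂Z = -25Z^4

∂Y/∂Z = -25Z^4 < 0 (assuming positive values)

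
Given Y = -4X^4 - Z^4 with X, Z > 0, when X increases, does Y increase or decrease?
Y decreases

Taking the partial derivative:
∂Y/∂X = -16X^3

∂Y/∂X = -16X^3 < 0 (assuming positive values)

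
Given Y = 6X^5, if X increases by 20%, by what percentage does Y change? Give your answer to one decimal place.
148.8%

For Y = 6X^5:
If X → X(1 + 0.2)
Then Y → Y · (1 + 0.2)^5
     ≈ Y · 2.4883

Percentage change = ((1 + 0.2)^5 − 1) × 100% ≈ 148.8%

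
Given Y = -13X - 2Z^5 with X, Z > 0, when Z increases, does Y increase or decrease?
Y decreases

Taking the partial derivative:
∂Y/∂Z = -10Z^4

∂Y/∂Z = -10Z^4 < 0 (assuming positive values)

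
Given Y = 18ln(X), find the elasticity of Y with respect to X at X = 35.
Elasticity = 1/ln(35) ≈ 0.2813

Elasticity = (dY/dX) · (X/Y)

dY/dX = 18/X
At X = 35: dY/dX = 18/35, Y = 18·ln(35)

Elasticity = (18/35) · (35 / (18·ln(35))) = 1/ln(35) ≈ 0.2813

Interpretation: for a small percentage change in X, the percentage change in Y is approximately 0.28 times as large.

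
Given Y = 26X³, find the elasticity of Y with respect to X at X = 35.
Elasticity = 3

Elasticity = (dY/dX) · (X/Y)

dY/dX = 78·X²
At X = 35: dY/dX = 95550, Y = 1114750

Elasticity = 95550 · (35 / 1114750) = 3

Interpretation: for a small percentage change in X, the percentage change in Y is approximately 3.00 times as large.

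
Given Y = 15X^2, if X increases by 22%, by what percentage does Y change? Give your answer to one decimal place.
48.8%

For Y = 15X^2:
If X → X(1 + 0.22)
Then Y → Y · (1 + 0.22)^2
     = Y · 1.4884

Percentage change = ((1 + 0.22)^2 − 1) × 100% ≈ 48.8%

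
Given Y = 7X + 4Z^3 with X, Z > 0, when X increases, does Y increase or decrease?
Y increases

Taking the partial derivative:
∂Y/∂X = 7

∂Y/∂X = 7 > 0 (assuming positive values)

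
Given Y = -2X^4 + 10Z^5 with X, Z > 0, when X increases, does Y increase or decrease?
Y decreases

Taking the partial derivative:
∂Y/∂X = -8X^3

∂Y/∂X = -8X^3 < 0 (assuming positive values)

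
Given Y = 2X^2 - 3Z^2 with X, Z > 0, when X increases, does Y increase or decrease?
Y increases

Taking the partial derivative:
∂Y/∂X = 4X

∂Y/∂X = 4X > 0 (assuming positive values)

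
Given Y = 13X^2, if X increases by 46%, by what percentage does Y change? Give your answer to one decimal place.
113.2%

For Y = 13X^2:
If X → X(1 + 0.46)
Then Y → Y · (1 + 0.46)^2
     = Y · 2.1316

Percentage change = ((1 + 0.46)^2 − 1) × 100% ≈ 113.2%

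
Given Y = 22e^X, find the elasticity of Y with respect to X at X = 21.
Elasticity = 21

Elasticity = (dY/dX) · (X/Y)

dY/dX = 22·e^X
At X = 21: dY/dX = 22·e^21, Y = 22·e^21

Elasticity = (22·e^21) · (21 / (22·e^21)) = 21

Interpretation: for a small percentage change in X, the percentage change in Y is approximately 21.00 times as large.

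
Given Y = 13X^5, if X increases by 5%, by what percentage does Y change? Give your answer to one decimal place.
27.6%

For Y = 13X^5:
If X → X(1 + 0.05)
Then Y → Y · (1 + 0.05)^5
     ≈ Y · 1.2763

Percentage change = ((1 + 0.05)^5 − 1) × 100% ≈ 27.6%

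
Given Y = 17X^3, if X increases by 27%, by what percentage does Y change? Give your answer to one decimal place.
104.8%

For Y = 17X^3:
If X → X(1 + 0.27)
Then Y → Y · (1 + 0.27)^3
     ≈ Y · 2.0484

Percentage change = ((1 + 0.27)^3 − 1) × 100% ≈ 104.8%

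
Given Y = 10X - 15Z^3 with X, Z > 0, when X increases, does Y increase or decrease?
Y increases

Taking the partial derivative:
∂Y/∂X = 10

∂Y/∂X = 10 > 0 (assuming positive values)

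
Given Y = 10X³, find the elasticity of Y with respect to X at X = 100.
Elasticity = 3

Elasticity = (dY/dX) · (X/Y)

dY/dX = 30·X²
At X = 100: dY/dX = 300000, Y = 10000000

Elasticity = 300000 · (100 / 10000000) = 3

Interpretation: for a small percentage change in X, the percentage change in Y is approximately 3.00 times as large.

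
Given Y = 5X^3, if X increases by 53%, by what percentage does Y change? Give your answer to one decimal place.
258.2%

For Y = 5X^3:
If X → X(1 + 0.53)
Then Y → Y · (1 + 0.53)^3
     ≈ Y · 3.5816

Percentage change = ((1 + 0.53)^3 − 1) × 100% ≈ 258.2%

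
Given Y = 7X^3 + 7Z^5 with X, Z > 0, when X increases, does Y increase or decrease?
Y increases

Taking the partial derivative:
∂Y/∂X = 21X^2

∂Y/∂X = 21X^2 > 0 (assuming positive values)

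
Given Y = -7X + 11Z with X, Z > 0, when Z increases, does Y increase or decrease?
Y increases

Taking the partial derivative:
∂Y/∂Z = 11

∂Y/∂Z = 11 > 0 (assuming positive values)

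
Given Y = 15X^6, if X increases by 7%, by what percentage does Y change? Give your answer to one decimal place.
50.1%

For Y = 15X^6:
If X → X(1 + 0.07)
Then Y → Y · (1 + 0.07)^6
     ≈ Y · 1.5007

Percentage change = ((1 + 0.07)^6 − 1) × 100% ≈ 50.1%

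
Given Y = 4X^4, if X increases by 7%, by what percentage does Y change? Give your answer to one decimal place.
31.1%

For Y = 4X^4:
If X → X(1 + 0.07)
Then Y → Y · (1 + 0.07)^4
     ≈ Y · 1.3108

Percentage change = ((1 + 0.07)^4 − 1) × 100% ≈ 31.1%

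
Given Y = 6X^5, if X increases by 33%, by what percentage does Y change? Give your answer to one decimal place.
316.2%

For Y = 6X^5:
If X → X(1 + 0.33)
Then Y → Y · (1 + 0.33)^5
     ≈ Y · 4.1616

Percentage change = ((1 + 0.33)^5 − 1) × 100% ≈ 316.2%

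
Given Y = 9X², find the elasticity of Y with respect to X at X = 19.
Elasticity = 2

Elasticity = (dY/dX) · (X/Y)

dY/dX = 18·X
At X = 19: dY/dX = 342, Y = 3249

Elasticity = 342 · (19 / 3249) = 2

Interpretation: for a small percentage change in X, the percentage change in Y is approximately 2.00 times as large.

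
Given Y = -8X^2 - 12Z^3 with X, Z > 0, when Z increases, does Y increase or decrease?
Y decreases

Taking the partial derivative:
∂Y/∂Z = -36Z^2

∂Y/∂Z = -36Z^2 < 0 (assuming positive values)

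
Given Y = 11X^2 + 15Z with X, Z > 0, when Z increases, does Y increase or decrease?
Y increases

Taking the partial derivative:
∂Y/∂Z = 15

∂Y/∂Z = 15 > 0 (assuming positive values)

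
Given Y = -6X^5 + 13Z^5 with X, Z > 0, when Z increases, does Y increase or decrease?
Y increases

Taking the partial derivative:
∂Y/∂Z = 65Z^4

∂Y/∂Z = 65Z^4 > 0 (assuming positive values)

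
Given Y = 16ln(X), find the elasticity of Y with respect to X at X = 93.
Elasticity = 1/ln(93) ≈ 0.2206

Elasticity = (dY/dX) · (X/Y)

dY/dX = 16/X
At X = 93: dY/dX = 16/93, Y = 16·ln(93)

Elasticity = (16/93) · (93 / (16·ln(93))) = 1/ln(93) ≈ 0.2206

Interpretation: for a small percentage change in X, the percentage change in Y is approximately 0.22 times as large.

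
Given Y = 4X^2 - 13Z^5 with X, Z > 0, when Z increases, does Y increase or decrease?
Y decreases

Taking the partial derivative:
∂Y/∂Z = -65Z^4

∂Y/∂Z = -65Z^4 < 0 (assuming positive values)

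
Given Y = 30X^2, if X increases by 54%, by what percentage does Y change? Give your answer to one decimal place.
137.2%

For Y = 30X^2:
If X → X(1 + 0.54)
Then Y → Y · (1 + 0.54)^2
     = Y · 2.3716

Percentage change = ((1 + 0.54)^2 − 1) × 100% ≈ 137.2%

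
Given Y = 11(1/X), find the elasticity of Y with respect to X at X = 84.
Elasticity = -1

Elasticity = (dY/dX) · (X/Y)

dY/dX = -11/X²
At X = 84: dY/dX = -11/7056, Y = 11/84

Elasticity = (-11/7056) · (84 / (11/84)) = -1

Interpretation: for a small percentage change in X, the percentage change in Y is approximately -1.00 times as large.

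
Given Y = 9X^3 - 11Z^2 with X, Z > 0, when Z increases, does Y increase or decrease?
Y decreases

Taking the partial derivative:
∂Y/∂Z = -22Z

∂Y/∂Z = -22Z < 0 (assuming positive values)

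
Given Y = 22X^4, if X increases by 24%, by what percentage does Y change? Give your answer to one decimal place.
136.4%

For Y = 22X^4:
If X → X(1 + 0.24)
Then Y → Y · (1 + 0.24)^4
     ≈ Y · 2.3642

Percentage change = ((1 + 0.24)^4 − 1) × 100% ≈ 136.4%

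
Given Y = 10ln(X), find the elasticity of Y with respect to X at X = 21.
Elasticity = 1/ln(21) ≈ 0.3285

Elasticity = (dY/dX) · (X/Y)

dY/dX = 10/X
At X = 21: dY/dX = 10/21, Y = 10·ln(21)

Elasticity = (10/21) · (21 / (10·ln(21))) = 1/ln(21) ≈ 0.3285

Interpretation: for a small percentage change in X, the percentage change in Y is approximately 0.33 times as large.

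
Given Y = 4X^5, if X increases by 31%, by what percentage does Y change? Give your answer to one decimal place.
285.8%

For Y = 4X^5:
If X → X(1 + 0.31)
Then Y → Y · (1 + 0.31)^5
     ≈ Y · 3.8579

Percentage change = ((1 + 0.31)^5 − 1) × 100% ≈ 285.8%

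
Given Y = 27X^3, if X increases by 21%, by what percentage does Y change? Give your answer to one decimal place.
77.2%

For Y = 27X^3:
If X → X(1 + 0.21)
Then Y → Y · (1 + 0.21)^3
     ≈ Y · 1.7716

Percentage change = ((1 + 0.21)^3 − 1) × 100% ≈ 77.2%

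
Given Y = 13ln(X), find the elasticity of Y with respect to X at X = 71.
Elasticity = 1/ln(71) ≈ 0.2346

Elasticity = (dY/dX) · (X/Y)

dY/dX = 13/X
At X = 71: dY/dX = 13/71, Y = 13·ln(71)

Elasticity = (13/71) · (71 / (13·ln(71))) = 1/ln(71) ≈ 0.2346

Interpretation: for a small percentage change in X, the percentage change in Y is approximately 0.23 times as large.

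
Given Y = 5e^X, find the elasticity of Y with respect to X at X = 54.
Elasticity = 54

Elasticity = (dY/dX) · (X/Y)

dY/dX = 5·e^X
At X = 54: dY/dX = 5·e^54, Y = 5·e^54

Elasticity = (5·e^54) · (54 / (5·e^54)) = 54

Interpretation: for a small percentage change in X, the percentage change in Y is approximately 54.00 times as large.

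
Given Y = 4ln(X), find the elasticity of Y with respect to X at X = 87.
Elasticity = 1/ln(87) ≈ 0.2239

Elasticity = (dY/dX) · (X/Y)

dY/dX = 4/X
At X = 87: dY/dX = 4/87, Y = 4·ln(87)

Elasticity = (4/87) · (87 / (4·ln(87))) = 1/ln(87) ≈ 0.2239

Interpretation: for a small percentage change in X, the percentage change in Y is approximately 0.22 times as large.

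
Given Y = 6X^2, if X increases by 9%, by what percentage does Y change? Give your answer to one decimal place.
18.8%

For Y = 6X^2:
If X → X(1 + 0.09)
Then Y → Y · (1 + 0.09)^2
     = Y · 1.1881

Percentage change = ((1 + 0.09)^2 − 1) × 100% ≈ 18.8%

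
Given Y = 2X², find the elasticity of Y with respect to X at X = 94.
Elasticity = 2

Elasticity = (dY/dX) · (X/Y)

dY/dX = 4·X
At X = 94: dY/dX = 376, Y = 17672

Elasticity = 376 · (94 / 17672) = 2

Interpretation: for a small percentage change in X, the percentage change in Y is approximately 2.00 times as large.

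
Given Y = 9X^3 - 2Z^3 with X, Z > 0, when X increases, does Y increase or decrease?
Y increases

Taking the partial derivative:
∂Y/∂X = 27X^2

∂Y/∂X = 27X^2 > 0 (assuming positive values)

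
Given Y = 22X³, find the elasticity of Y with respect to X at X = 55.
Elasticity = 3

Elasticity = (dY/dX) · (X/Y)

dY/dX = 66·X²
At X = 55: dY/dX = 199650, Y = 3660250

Elasticity = 199650 · (55 / 3660250) = 3

Interpretation: for a small percentage change in X, the percentage change in Y is approximately 3.00 times as large.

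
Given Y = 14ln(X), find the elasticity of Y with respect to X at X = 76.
Elasticity = 1/ln(76) ≈ 0.2309

Elasticity = (dY/dX) · (X/Y)

dY/dX = 14/X
At X = 76: dY/dX = 7/38, Y = 14·ln(76)

Elasticity = (7/38) · (76 / (14·ln(76))) = 1/ln(76) ≈ 0.2309

Interpretation: for a small percentage change in X, the percentage change in Y is approximately 0.23 times as large.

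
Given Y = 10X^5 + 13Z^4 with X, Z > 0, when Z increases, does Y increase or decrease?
Y increases

Taking the partial derivative:
∂Y/∂Z = 52Z^3

∂Y/∂Z = 52Z^3 > 0 (assuming positive values)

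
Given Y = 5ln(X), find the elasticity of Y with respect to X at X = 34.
Elasticity = 1/ln(34) ≈ 0.2836

Elasticity = (dY/dX) · (X/Y)

dY/dX = 5/X
At X = 34: dY/dX = 5/34, Y = 5·ln(34)

Elasticity = (5/34) · (34 / (5·ln(34))) = 1/ln(34) ≈ 0.2836

Interpretation: for a small percentage change in X, the percentage change in Y is approximately 0.28 times as large.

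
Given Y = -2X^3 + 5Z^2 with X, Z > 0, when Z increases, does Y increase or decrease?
Y increases

Taking the partial derivative:
∂Y/∂Z = 10Z

∂Y/∂Z = 10Z > 0 (assuming positive values)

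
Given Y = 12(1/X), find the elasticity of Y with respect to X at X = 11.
Elasticity = -1

Elasticity = (dY/dX) · (X/Y)

dY/dX = -12/X²
At X = 11: dY/dX = -12/121, Y = 12/11

Elasticity = (-12/121) · (11 / (12/11)) = -1

Interpretation: for a small percentage change in X, the percentage change in Y is approximately -1.00 times as large.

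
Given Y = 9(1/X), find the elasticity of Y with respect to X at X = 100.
Elasticity = -1

Elasticity = (dY/dX) · (X/Y)

dY/dX = -9/X²
At X = 100: dY/dX = -9/10000, Y = 9/100

Elasticity = (-9/10000) · (100 / (9/100)) = -1

Interpretation: for a small percentage change in X, the percentage change in Y is approximately -1.00 times as large.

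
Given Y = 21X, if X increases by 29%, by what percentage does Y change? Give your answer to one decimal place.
29.0%

For Y = 21X:
If X → X(1 + 0.29)
Then Y → Y · (1 + 0.29)^1
     = Y · 1.2900

Percentage change = ((1 + 0.29)^1 − 1) × 100% = 29.0%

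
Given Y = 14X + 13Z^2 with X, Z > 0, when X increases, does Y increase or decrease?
Y increases

Taking the partial derivative:
∂Y/∂X = 14

∂Y/∂X = 14 > 0 (assuming positive values)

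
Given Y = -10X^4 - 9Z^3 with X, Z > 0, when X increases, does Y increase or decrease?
Y decreases

Taking the partial derivative:
∂Y/∂X = -40X^3

∂Y/∂X = -40X^3 < 0 (assuming positive values)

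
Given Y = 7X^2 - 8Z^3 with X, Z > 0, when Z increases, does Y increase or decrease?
Y decreases

Taking the partial derivative:
∂Y/∂Z = -24Z^2

∂Y/∂Z = -24Z^2 < 0 (assuming positive values)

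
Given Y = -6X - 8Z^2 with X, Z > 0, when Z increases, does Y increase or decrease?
Y decreases

Taking the partial derivative:
∂Y/∂Z = -16Z

∂Y/∂Z = -16Z < 0 (assuming positive values)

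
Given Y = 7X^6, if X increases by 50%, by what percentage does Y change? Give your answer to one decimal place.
1039.1%

For Y = 7X^6:
If X → X(1 + 0.5)
Then Y → Y · (1 + 0.5)^6
     ≈ Y · 11.3906

Percentage change = ((1 + 0.5)^6 − 1) × 100% ≈ 1039.1%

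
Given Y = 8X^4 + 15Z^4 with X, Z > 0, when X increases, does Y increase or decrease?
Y increases

Taking the partial derivative:
∂Y/∂X = 32X^3

∂Y/∂X = 32X^3 > 0 (assuming positive values)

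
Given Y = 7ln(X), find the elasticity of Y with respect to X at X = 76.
Elasticity = 1/ln(76) ≈ 0.2309

Elasticity = (dY/dX) · (X/Y)

dY/dX = 7/X
At X = 76: dY/dX = 7/76, Y = 7·ln(76)

Elasticity = (7/76) · (76 / (7·ln(76))) = 1/ln(76) ≈ 0.2309

Interpretation: for a small percentage change in X, the percentage change in Y is approximately 0.23 times as large.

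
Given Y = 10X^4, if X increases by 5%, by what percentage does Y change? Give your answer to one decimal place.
21.6%

For Y = 10X^4:
If X → X(1 + 0.05)
Then Y → Y · (1 + 0.05)^4
     ≈ Y · 1.2155

Percentage change = ((1 + 0.05)^4 − 1) × 100% ≈ 21.6%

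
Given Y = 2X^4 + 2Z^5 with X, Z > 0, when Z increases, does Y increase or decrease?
Y increases

Taking the partial derivative:
∂Y/∂Z = 10Z^4

∂Y/∂Z = 10Z^4 > 0 (assuming positive values)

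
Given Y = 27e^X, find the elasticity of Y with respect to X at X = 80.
Elasticity = 80

Elasticity = (dY/dX) · (X/Y)

dY/dX = 27·e^X
At X = 80: dY/dX = 27·e^80, Y = 27·e^80

Elasticity = (27·e^80) · (80 / (27·e^80)) = 80

Interpretation: for a small percentage change in X, the percentage change in Y is approximately 80.00 times as large.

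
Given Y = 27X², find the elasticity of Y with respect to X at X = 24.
Elasticity = 2

Elasticity = (dY/dX) · (X/Y)

dY/dX = 54·X
At X = 24: dY/dX = 1296, Y = 15552

Elasticity = 1296 · (24 / 15552) = 2

Interpretation: for a small percentage change in X, the percentage change in Y is approximately 2.00 times as large.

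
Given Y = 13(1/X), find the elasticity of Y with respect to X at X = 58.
Elasticity = -1

Elasticity = (dY/dX) · (X/Y)

dY/dX = -13/X²
At X = 58: dY/dX = -13/3364, Y = 13/58

Elasticity = (-13/3364) · (58 / (13/58)) = -1

Interpretation: for a small percentage change in X, the percentage change in Y is approximately -1.00 times as large.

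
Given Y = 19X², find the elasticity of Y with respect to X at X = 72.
Elasticity = 2

Elasticity = (dY/dX) · (X/Y)

dY/dX = 38·X
At X = 72: dY/dX = 2736, Y = 98496

Elasticity = 2736 · (72 / 98496) = 2

Interpretation: for a small percentage change in X, the percentage change in Y is approximately 2.00 times as large.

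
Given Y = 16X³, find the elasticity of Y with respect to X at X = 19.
Elasticity = 3

Elasticity = (dY/dX) · (X/Y)

dY/dX = 48·X²
At X = 19: dY/dX = 17328, Y = 109744

Elasticity = 17328 · (19 / 109744) = 3

Interpretation: for a small percentage change in X, the percentage change in Y is approximately 3.00 times as large.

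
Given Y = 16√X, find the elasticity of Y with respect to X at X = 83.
Elasticity = 1/2

Elasticity = (dY/dX) · (X/Y)

dY/dX = 8/√X
At X = 83: dY/dX = 8·√83/83, Y = 16·√83

Elasticity = (8·√83/83) · (83 / (16·√83)) = 1/2

Interpretation: for a small percentage change in X, the percentage change in Y is approximately 0.50 times as large.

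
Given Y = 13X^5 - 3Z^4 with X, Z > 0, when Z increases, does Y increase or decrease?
Y decreases

Taking the partial derivative:
∂Y/∂Z = -12Z^3

∂Y/∂Z = -12Z^3 < 0 (assuming positive values)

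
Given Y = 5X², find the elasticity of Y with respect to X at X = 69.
Elasticity = 2

Elasticity = (dY/dX) · (X/Y)

dY/dX = 10·X
At X = 69: dY/dX = 690, Y = 23805

Elasticity = 690 · (69 / 23805) = 2

Interpretation: for a small percentage change in X, the percentage change in Y is approximately 2.00 times as large.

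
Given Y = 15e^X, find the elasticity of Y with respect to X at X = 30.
Elasticity = 30

Elasticity = (dY/dX) · (X/Y)

dY/dX = 15·e^X
At X = 30: dY/dX = 15·e^30, Y = 15·e^30

Elasticity = (15·e^30) · (30 / (15·e^30)) = 30

Interpretation: for a small percentage change in X, the percentage change in Y is approximately 30.00 times as large.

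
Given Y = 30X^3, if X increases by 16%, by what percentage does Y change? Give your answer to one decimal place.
56.1%

For Y = 30X^3:
If X → X(1 + 0.16)
Then Y → Y · (1 + 0.16)^3
     ≈ Y · 1.5609

Percentage change = ((1 + 0.16)^3 − 1) × 100% ≈ 56.1%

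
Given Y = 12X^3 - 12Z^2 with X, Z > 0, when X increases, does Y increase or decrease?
Y increases

Taking the partial derivative:
∂Y/∂X = 36X^2

∂Y/∂X = 36X^2 > 0 (assuming positive values)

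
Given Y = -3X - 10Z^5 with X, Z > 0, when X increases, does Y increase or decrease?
Y decreases

Taking the partial derivative:
∂Y/∂X = -3

∂Y/∂X = -3 < 0 (assuming positive values)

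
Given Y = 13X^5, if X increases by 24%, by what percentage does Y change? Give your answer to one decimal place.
193.2%

For Y = 13X^5:
If X → X(1 + 0.24)
Then Y → Y · (1 + 0.24)^5
     ≈ Y · 2.9316

Percentage change = ((1 + 0.24)^5 − 1) × 100% ≈ 193.2%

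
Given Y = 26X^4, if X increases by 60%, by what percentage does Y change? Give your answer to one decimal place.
555.4%

For Y = 26X^4:
If X → X(1 + 0.6)
Then Y → Y · (1 + 0.6)^4
     = Y · 6.5536

Percentage change = ((1 + 0.6)^4 − 1) × 100% ≈ 555.4%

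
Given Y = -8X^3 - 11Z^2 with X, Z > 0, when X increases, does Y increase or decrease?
Y decreases

Taking the partial derivative:
∂Y/∂X = -24X^2

∂Y/∂X = -24X^2 < 0 (assuming positive values)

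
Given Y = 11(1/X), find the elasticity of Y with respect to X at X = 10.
Elasticity = -1

Elasticity = (dY/dX) · (X/Y)

dY/dX = -11/X²
At X = 10: dY/dX = -11/100, Y = 11/10

Elasticity = (-11/100) · (10 / (11/10)) = -1

Interpretation: for a small percentage change in X, the percentage change in Y is approximately -1.00 times as large.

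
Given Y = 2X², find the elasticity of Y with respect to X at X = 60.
Elasticity = 2

Elasticity = (dY/dX) · (X/Y)

dY/dX = 4·X
At X = 60: dY/dX = 240, Y = 7200

Elasticity = 240 · (60 / 7200) = 2

Interpretation: for a small percentage change in X, the percentage change in Y is approximately 2.00 times as large.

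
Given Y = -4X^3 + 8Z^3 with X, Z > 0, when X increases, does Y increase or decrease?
Y decreases

Taking the partial derivative:
∂Y/∂X = -12X^2

∂Y/∂X = -12X^2 < 0 (assuming positive values)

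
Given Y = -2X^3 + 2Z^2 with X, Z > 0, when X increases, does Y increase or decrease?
Y decreases

Taking the partial derivative:
∂Y/∂X = -6X^2

∂Y/∂X = -6X^2 < 0 (assuming positive values)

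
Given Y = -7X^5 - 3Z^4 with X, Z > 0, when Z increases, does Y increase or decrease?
Y decreases

Taking the partial derivative:
∂Y/∂Z = -12Z^3

∂Y/∂Z = -12Z^3 < 0 (assuming positive values)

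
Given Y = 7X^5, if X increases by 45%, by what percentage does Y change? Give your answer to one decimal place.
541.0%

For Y = 7X^5:
If X → X(1 + 0.45)
Then Y → Y · (1 + 0.45)^5
     ≈ Y · 6.4097

Percentage change = ((1 + 0.45)^5 − 1) × 100% ≈ 541.0%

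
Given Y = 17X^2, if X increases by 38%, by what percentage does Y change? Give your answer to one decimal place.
90.4%

For Y = 17X^2:
If X → X(1 + 0.38)
Then Y → Y · (1 + 0.38)^2
     = Y · 1.9044

Percentage change = ((1 + 0.38)^2 − 1) × 100% ≈ 90.4%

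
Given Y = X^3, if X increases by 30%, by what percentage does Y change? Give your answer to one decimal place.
119.7%

For Y = X^3:
If X → X(1 + 0.3)
Then Y → Y · (1 + 0.3)^3
     = Y · 2.1970

Percentage change = ((1 + 0.3)^3 − 1) × 100% = 119.7%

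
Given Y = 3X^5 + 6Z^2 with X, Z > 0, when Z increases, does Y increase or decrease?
Y increases

Taking the partial derivative:
∂Y/∂Z = 12Z

∂Y/∂Z = 12Z > 0 (assuming positive values)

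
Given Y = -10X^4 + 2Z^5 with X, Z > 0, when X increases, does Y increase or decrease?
Y decreases

Taking the partial derivative:
∂Y/∂X = -40X^3

∂Y/∂X = -40X^3 < 0 (assuming positive values)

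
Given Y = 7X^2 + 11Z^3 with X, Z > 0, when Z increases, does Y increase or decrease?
Y increases

Taking the partial derivative:
∂Y/∂Z = 33Z^2

∂Y/∂Z = 33Z^2 > 0 (assuming positive values)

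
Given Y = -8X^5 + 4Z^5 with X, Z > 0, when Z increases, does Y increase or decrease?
Y increases

Taking the partial derivative:
∂Y/∂Z = 20Z^4

∂Y/∂Z = 20Z^4 > 0 (assuming positive values)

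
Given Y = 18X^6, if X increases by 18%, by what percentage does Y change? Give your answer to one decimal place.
170.0%

For Y = 18X^6:
If X → X(1 + 0.18)
Then Y → Y · (1 + 0.18)^6
     ≈ Y · 2.6996

Percentage change = ((1 + 0.18)^6 − 1) × 100% ≈ 170.0%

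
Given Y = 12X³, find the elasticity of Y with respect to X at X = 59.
Elasticity = 3

Elasticity = (dY/dX) · (X/Y)

dY/dX = 36·X²
At X = 59: dY/dX = 125316, Y = 2464548

Elasticity = 125316 · (59 / 2464548) = 3

Interpretation: for a small percentage change in X, the percentage change in Y is approximately 3.00 times as large.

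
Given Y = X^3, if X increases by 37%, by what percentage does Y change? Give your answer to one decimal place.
157.1%

For Y = X^3:
If X → X(1 + 0.37)
Then Y → Y · (1 + 0.37)^3
     ≈ Y · 2.5714

Percentage change = ((1 + 0.37)^3 − 1) × 100% ≈ 157.1%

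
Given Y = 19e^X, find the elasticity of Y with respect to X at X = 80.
Elasticity = 80

Elasticity = (dY/dX) · (X/Y)

dY/dX = 19·e^X
At X = 80: dY/dX = 19·e^80, Y = 19·e^80

Elasticity = (19·e^80) · (80 / (19·e^80)) = 80

Interpretation: for a small percentage change in X, the percentage change in Y is approximately 80.00 times as large.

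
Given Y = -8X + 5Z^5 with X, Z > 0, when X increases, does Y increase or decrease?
Y decreases

Taking the partial derivative:
∂Y/∂X = -8

∂Y/∂X = -8 < 0 (assuming positive values)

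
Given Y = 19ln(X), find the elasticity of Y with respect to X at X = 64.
Elasticity = 1/ln(64) ≈ 0.2404

Elasticity = (dY/dX) · (X/Y)

dY/dX = 19/X
At X = 64: dY/dX = 19/64, Y = 19·ln(64)

Elasticity = (19/64) · (64 / (19·ln(64))) = 1/ln(64) ≈ 0.2404

Interpretation: for a small percentage change in X, the percentage change in Y is approximately 0.24 times as large.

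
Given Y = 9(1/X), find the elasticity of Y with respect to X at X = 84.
Elasticity = -1

Elasticity = (dY/dX) · (X/Y)

dY/dX = -9/X²
At X = 84: dY/dX = -1/784, Y = 3/28

Elasticity = (-1/784) · (84 / (3/28)) = -1

Interpretation: for a small percentage change in X, the percentage change in Y is approximately -1.00 times as large.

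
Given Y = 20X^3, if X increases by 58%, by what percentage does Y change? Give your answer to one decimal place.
294.4%

For Y = 20X^3:
If X → X(1 + 0.58)
Then Y → Y · (1 + 0.58)^3
     ≈ Y · 3.9443

Percentage change = ((1 + 0.58)^3 − 1) × 100% ≈ 294.4%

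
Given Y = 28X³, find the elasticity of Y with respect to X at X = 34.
Elasticity = 3

Elasticity = (dY/dX) · (X/Y)

dY/dX = 84·X²
At X = 34: dY/dX = 97104, Y = 1100512

Elasticity = 97104 · (34 / 1100512) = 3

Interpretation: for a small percentage change in X, the percentage change in Y is approximately 3.00 times as large.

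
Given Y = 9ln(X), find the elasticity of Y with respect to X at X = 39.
Elasticity = 1/ln(39) ≈ 0.2730

Elasticity = (dY/dX) · (X/Y)

dY/dX = 9/X
At X = 39: dY/dX = 3/13, Y = 9·ln(39)

Elasticity = (3/13) · (39 / (9·ln(39))) = 1/ln(39) ≈ 0.2730

Interpretation: for a small percentage change in X, the percentage change in Y is approximately 0.27 times as large.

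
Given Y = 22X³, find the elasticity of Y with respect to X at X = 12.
Elasticity = 3

Elasticity = (dY/dX) · (X/Y)

dY/dX = 66·X²
At X = 12: dY/dX = 9504, Y = 38016

Elasticity = 9504 · (12 / 38016) = 3

Interpretation: for a small percentage change in X, the percentage change in Y is approximately 3.00 times as large.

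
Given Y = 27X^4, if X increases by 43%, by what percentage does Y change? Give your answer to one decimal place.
318.2%

For Y = 27X^4:
If X → X(1 + 0.43)
Then Y → Y · (1 + 0.43)^4
     ≈ Y · 4.1816

Percentage change = ((1 + 0.43)^4 − 1) × 100% ≈ 318.2%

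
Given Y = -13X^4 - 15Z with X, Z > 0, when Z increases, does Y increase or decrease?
Y decreases

Taking the partial derivative:
∂Y/∂Z = -15

∂Y/∂Z = -15 < 0 (assuming positive values)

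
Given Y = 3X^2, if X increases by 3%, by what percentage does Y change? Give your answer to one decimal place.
6.1%

For Y = 3X^2:
If X → X(1 + 0.03)
Then Y → Y · (1 + 0.03)^2
     = Y · 1.0609

Percentage change = ((1 + 0.03)^2 − 1) × 100% ≈ 6.1%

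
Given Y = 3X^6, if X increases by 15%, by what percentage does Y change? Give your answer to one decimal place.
131.3%

For Y = 3X^6:
If X → X(1 + 0.15)
Then Y → Y · (1 + 0.15)^6
     ≈ Y · 2.3131

Percentage change = ((1 + 0.15)^6 − 1) × 100% ≈ 131.3%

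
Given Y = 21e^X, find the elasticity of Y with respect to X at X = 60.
Elasticity = 60

Elasticity = (dY/dX) · (X/Y)

dY/dX = 21·e^X
At X = 60: dY/dX = 21·e^60, Y = 21·e^60

Elasticity = (21·e^60) · (60 / (21·e^60)) = 60

Interpretation: for a small percentage change in X, the percentage change in Y is approximately 60.00 times as large.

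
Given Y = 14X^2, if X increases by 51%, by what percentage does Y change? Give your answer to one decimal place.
128.0%

For Y = 14X^2:
If X → X(1 + 0.51)
Then Y → Y · (1 + 0.51)^2
     = Y · 2.2801

Percentage change = ((1 + 0.51)^2 − 1) × 100% ≈ 128.0%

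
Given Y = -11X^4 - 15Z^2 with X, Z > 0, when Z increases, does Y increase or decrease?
Y decreases

Taking the partial derivative:
∂Y/∂Z = -30Z

∂Y/∂Z = -30Z < 0 (assuming positive values)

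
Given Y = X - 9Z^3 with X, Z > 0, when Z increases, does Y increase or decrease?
Y decreases

Taking the partial derivative:
∂Y/∂Z = -27Z^2

∂Y/∂Z = -27Z^2 < 0 (assuming positive values)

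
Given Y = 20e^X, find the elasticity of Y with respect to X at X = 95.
Elasticity = 95

Elasticity = (dY/dX) · (X/Y)

dY/dX = 20·e^X
At X = 95: dY/dX = 20·e^95, Y = 20·e^95

Elasticity = (20·e^95) · (95 / (20·e^95)) = 95

Interpretation: for a small percentage change in X, the percentage change in Y is approximately 95.00 times as large.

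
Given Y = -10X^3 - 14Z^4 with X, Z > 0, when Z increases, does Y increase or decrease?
Y decreases

Taking the partial derivative:
∂Y/∂Z = -56Z^3

∂Y/∂Z = -56Z^3 < 0 (assuming positive values)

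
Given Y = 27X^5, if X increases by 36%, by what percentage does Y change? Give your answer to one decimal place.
365.3%

For Y = 27X^5:
If X → X(1 + 0.36)
Then Y → Y · (1 + 0.36)^5
     ≈ Y · 4.6526

Percentage change = ((1 + 0.36)^5 − 1) × 100% ≈ 365.3%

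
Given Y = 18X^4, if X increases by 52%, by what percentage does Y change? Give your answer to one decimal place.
433.8%

For Y = 18X^4:
If X → X(1 + 0.52)
Then Y → Y · (1 + 0.52)^4
     ≈ Y · 5.3379

Percentage change = ((1 + 0.52)^4 − 1) × 100% ≈ 433.8%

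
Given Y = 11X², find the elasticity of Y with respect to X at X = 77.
Elasticity = 2

Elasticity = (dY/dX) · (X/Y)

dY/dX = 22·X
At X = 77: dY/dX = 1694, Y = 65219

Elasticity = 1694 · (77 / 65219) = 2

Interpretation: for a small percentage change in X, the percentage change in Y is approximately 2.00 times as large.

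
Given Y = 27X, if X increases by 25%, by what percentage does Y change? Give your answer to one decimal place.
25.0%

For Y = 27X:
If X → X(1 + 0.25)
Then Y → Y · (1 + 0.25)^1
     = Y · 1.2500

Percentage change = ((1 + 0.25)^1 − 1) × 100% = 25.0%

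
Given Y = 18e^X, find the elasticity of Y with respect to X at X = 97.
Elasticity = 97

Elasticity = (dY/dX) · (X/Y)

dY/dX = 18·e^X
At X = 97: dY/dX = 18·e^97, Y = 18·e^97

Elasticity = (18·e^97) · (97 / (18·e^97)) = 97

Interpretation: for a small percentage change in X, the percentage change in Y is approximately 97.00 times as large.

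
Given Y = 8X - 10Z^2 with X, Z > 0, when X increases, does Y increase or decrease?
Y increases

Taking the partial derivative:
∂Y/∂X = 8

∂Y/∂X = 8 > 0 (assuming positive values)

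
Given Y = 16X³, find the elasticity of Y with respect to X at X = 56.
Elasticity = 3

Elasticity = (dY/dX) · (X/Y)

dY/dX = 48·X²
At X = 56: dY/dX = 150528, Y = 2809856

Elasticity = 150528 · (56 / 2809856) = 3

Interpretation: for a small percentage change in X, the percentage change in Y is approximately 3.00 times as large.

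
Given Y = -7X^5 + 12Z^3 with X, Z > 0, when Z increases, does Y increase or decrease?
Y increases

Taking the partial derivative:
∂Y/∂Z = 36Z^2

∂Y/∂Z = 36Z^2 > 0 (assuming positive values)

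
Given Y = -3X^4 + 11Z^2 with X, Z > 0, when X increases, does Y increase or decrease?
Y decreases

Taking the partial derivative:
∂Y/∂X = -12X^3

∂Y/∂X = -12X^3 < 0 (assuming positive values)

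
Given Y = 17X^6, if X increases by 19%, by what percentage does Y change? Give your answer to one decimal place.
184.0%

For Y = 17X^6:
If X → X(1 + 0.19)
Then Y → Y · (1 + 0.19)^6
     ≈ Y · 2.8398

Percentage change = ((1 + 0.19)^6 − 1) × 100% ≈ 184.0%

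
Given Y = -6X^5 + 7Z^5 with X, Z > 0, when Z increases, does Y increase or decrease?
Y increases

Taking the partial derivative:
∂Y/∂Z = 35Z^4

∂Y/∂Z = 35Z^4 > 0 (assuming positive values)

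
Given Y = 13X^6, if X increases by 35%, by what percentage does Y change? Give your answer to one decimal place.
505.3%

For Y = 13X^6:
If X → X(1 + 0.35)
Then Y → Y · (1 + 0.35)^6
     ≈ Y · 6.0534

Percentage change = ((1 + 0.35)^6 − 1) × 100% ≈ 505.3%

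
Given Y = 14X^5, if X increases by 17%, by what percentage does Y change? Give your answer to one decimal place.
119.2%

For Y = 14X^5:
If X → X(1 + 0.17)
Then Y → Y · (1 + 0.17)^5
     ≈ Y · 2.1924

Percentage change = ((1 + 0.17)^5 − 1) × 100% ≈ 119.2%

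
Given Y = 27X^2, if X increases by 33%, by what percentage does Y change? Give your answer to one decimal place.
76.9%

For Y = 27X^2:
If X → X(1 + 0.33)
Then Y → Y · (1 + 0.33)^2
     = Y · 1.7689

Percentage change = ((1 + 0.33)^2 − 1) × 100% ≈ 76.9%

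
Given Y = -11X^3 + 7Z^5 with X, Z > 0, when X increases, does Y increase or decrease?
Y decreases

Taking the partial derivative:
∂Y/∂X = -33X^2

∂Y/∂X = -33X^2 < 0 (assuming positive values)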